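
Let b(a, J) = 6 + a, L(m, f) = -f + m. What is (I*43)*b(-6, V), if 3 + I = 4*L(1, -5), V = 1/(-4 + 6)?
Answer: 0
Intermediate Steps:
L(m, f) = m - f
V = 1/2 ≈ 0.50000
I = 21 (I = -3 + 4*(1 - 1*(-5)) = -3 + 4*(1 + 5) = -3 + 4*6 = -3 + 24 = 21)
(I*43)*b(-6, V) = (21*43)*(6 - 6) = 903*0 = 0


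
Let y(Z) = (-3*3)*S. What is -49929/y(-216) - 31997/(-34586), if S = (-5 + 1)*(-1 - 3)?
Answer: 288575327/830064 ≈ 347.65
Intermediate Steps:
S = 16 (S = -4*(-4) = 16)
y(Z) = -144 (y(Z) = -3*3*16 = -1*9*16 = -9*16 = -144)
-49929/y(-216) - 31997/(-34586) = -49929/(-144) - 31997/(-34586) = -49929*(-1/144) - 31997*(-1/34586) = 16643/48 + 31997/34586 = 288575327/830064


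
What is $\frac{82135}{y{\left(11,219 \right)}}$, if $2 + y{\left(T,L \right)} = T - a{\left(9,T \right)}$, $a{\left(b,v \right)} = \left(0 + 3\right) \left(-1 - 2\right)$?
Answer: $\frac{82135}{18} \approx 4563.1$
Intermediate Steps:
$a{\left(b,v \right)} = -9$ ($a{\left(b,v \right)} = 3 \left(-3\right) = -9$)
$y{\left(T,L \right)} = 7 + T$ ($y{\left(T,L \right)} = -2 + \left(T - -9\right) = -2 + \left(T + 9\right) = -2 + \left(9 + T\right) = 7 + T$)
$\frac{82135}{y{\left(11,219 \right)}} = \frac{82135}{7 + 11} = \frac{82135}{18}$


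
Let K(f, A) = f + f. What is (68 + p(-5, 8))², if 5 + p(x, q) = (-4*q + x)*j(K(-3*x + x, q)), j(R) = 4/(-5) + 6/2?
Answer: 8464/25 ≈ 338.56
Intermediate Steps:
K(f, A) = 2*f
j(R) = 11/5 (j(R) = 4*(-⅕) + 6*(½) = -⅘ + 3 = 11/5)
p(x, q) = -5 - 44*q/5 + 11*x/5 (p(x, q) = -5 + (-4*q + x)*(11/5) = -5 + (x - 4*q)*(11/5) = -5 + (-44*q/5 + 11*x/5) = -5 - 44*q/5 + 11*x/5)
(68 + p(-5, 8))² = (68 + (-5 - 44/5*8 + (11/5)*(-5)))² = (68 + (-5 - 352/5 - 11))² = (68 - 432/5)² = (-92/5)² = 8464/25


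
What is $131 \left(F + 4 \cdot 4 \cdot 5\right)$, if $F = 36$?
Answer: $15196$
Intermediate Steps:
$131 \left(F + 4 \cdot 4 \cdot 5\right) = 131 \left(36 + 4 \cdot 4 \cdot 5\right) = 131 \left(36 + 16 \cdot 5\right) = 131 \left(36 + 80\right) = 131 \cdot 116 = 15196$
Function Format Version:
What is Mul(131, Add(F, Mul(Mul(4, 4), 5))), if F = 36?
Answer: 15196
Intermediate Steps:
Mul(131, Add(F, Mul(Mul(4, 4), 5))) = Mul(131, Add(36, Mul(Mul(4, 4), 5))) = Mul(131, Add(36, Mul(16, 5))) = Mul(131, Add(36, 80)) = Mul(131, 116) = 15196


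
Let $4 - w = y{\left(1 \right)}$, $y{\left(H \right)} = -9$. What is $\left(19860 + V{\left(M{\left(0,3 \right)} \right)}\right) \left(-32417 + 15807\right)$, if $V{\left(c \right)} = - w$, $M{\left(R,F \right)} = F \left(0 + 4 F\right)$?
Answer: $-329658670$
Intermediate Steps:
$w = 13$ ($w = 4 - -9 = 4 + 9 = 13$)
$M{\left(R,F \right)} = 4 F^{2}$ ($M{\left(R,F \right)} = F 4 F = 4 F^{2}$)
$V{\left(c \right)} = -13$ ($V{\left(c \right)} = \left(-1\right) 13 = -13$)
$\left(19860 + V{\left(M{\left(0,3 \right)} \right)}\right) \left(-32417 + 15807\right) = \left(19860 - 13\right) \left(-32417 + 15807\right) = 19847 \left(-16610\right) = -329658670$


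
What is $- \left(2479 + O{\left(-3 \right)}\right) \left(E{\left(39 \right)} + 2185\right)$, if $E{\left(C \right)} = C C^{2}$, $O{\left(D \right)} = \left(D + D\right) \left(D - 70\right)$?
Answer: $-179407168$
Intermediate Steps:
$O{\left(D \right)} = 2 D \left(-70 + D\right)$
$E{\left(C \right)} = C^{3}$
$- \left(2479 + O{\left(-3 \right)}\right) \left(E{\left(39 \right)} + 2185\right) = - \left(2479 + 2 \left(-3\right) \left(-70 - 3\right)\right) \left(39^{3} + 2185\right) = - \left(2479 + 2 \left(-3\right) \left(-73\right)\right) \left(59319 + 2185\right) = - \left(2479 + 438\right) 61504 = - 2917 \cdot 61504 = \left(-1\right) 179407168 = -179407168$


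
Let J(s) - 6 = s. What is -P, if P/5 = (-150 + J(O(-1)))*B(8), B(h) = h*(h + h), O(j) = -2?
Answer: 93440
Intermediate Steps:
B(h) = 2*h**2 (B(h) = h*(2*h) = 2*h**2)
J(s) = 6 + s
P = -93440 (P = 5*((-150 + (6 - 2))*(2*8**2)) = 5*((-150 + 4)*(2*64)) = 5*(-146*128) = 5*(-18688) = -93440)
-P = -1*(-93440) = 93440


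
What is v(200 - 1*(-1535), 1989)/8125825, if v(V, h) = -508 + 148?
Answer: -72/1625165 ≈ -4.4303e-5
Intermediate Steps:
v(V, h) = -360
v(200 - 1*(-1535), 1989)/8125825 = -360/8125825 = -360*1/8125825 = -72/1625165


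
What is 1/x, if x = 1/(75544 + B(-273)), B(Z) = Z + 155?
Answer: 75426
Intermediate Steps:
B(Z) = 155 + Z
x = 1/75426 (x = 1/(75544 + (155 - 273)) = 1/(75544 - 118) = 1/75426 ≈ 1.3258e-5)
1/x = 1/(1/75426) = 75426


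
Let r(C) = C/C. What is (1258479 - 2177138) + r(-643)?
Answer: -918658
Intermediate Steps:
r(C) = 1
(1258479 - 2177138) + r(-643) = (1258479 - 2177138) + 1 = -918659 + 1 = -918658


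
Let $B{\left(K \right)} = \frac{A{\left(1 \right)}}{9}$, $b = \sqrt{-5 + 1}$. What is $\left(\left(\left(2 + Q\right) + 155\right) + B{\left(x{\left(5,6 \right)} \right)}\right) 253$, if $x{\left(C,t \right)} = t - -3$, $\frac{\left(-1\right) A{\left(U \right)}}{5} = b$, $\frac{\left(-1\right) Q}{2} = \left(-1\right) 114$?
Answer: $97405 - \frac{2530 i}{9} \approx 97405.0 - 281.11 i$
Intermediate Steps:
$b = 2 i$ ($b = \sqrt{-4} = 2 i \approx 2.0 i$)
$Q = 228$ ($Q = - 2 \left(\left(-1\right) 114\right) = \left(-2\right) \left(-114\right) = 228$)
$A{\left(U \right)} = - 10 i$ ($A{\left(U \right)} = - 5 \cdot 2 i = - 10 i$)
$x{\left(C,t \right)} = 3 + t$ ($x{\left(C,t \right)} = t + 3 = 3 + t$)
$B{\left(K \right)} = - \frac{10 i}{9}$ ($B{\left(K \right)} = \frac{\left(-10\right) i}{9} = - 10 i \frac{1}{9} = - \frac{10 i}{9}$)
$\left(\left(\left(2 + Q\right) + 155\right) + B{\left(x{\left(5,6 \right)} \right)}\right) 253 = \left(\left(\left(2 + 228\right) + 155\right) - \frac{10 i}{9}\right) 253 = \left(\left(230 + 155\right) - \frac{10 i}{9}\right) 253 = \left(385 - \frac{10 i}{9}\right) 253 = 97405 - \frac{2530 i}{9}$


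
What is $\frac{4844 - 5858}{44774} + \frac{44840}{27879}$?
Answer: $\frac{989698427}{624127173} \approx 1.5857$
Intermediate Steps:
$\frac{4844 - 5858}{44774} + \frac{44840}{27879} = \left(4844 - 5858\right) \frac{1}{44774} + 44840 \cdot \frac{1}{27879} = \left(-1014\right) \frac{1}{44774} + \frac{44840}{27879} = - \frac{507}{22387} + \frac{44840}{27879} = \frac{989698427}{624127173}$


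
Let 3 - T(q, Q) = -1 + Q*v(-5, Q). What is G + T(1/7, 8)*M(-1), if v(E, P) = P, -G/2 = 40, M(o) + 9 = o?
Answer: 520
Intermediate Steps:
M(o) = -9 + o
G = -80 (G = -2*40 = -80)
T(q, Q) = 4 - Q**2 (T(q, Q) = 3 - (-1 + Q*Q) = 3 - (-1 + Q**2) = 3 + (1 - Q**2) = 4 - Q**2)
G + T(1/7, 8)*M(-1) = -80 + (4 - 1*8**2)*(-9 - 1) = -80 + (4 - 1*64)*(-10) = -80 + (4 - 64)*(-10) = -80 - 60*(-10) = -80 + 600 = 520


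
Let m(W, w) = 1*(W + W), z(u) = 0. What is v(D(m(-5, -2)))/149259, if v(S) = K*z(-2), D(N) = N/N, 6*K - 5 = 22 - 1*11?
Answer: 0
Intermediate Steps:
K = 8/3 (K = ⅚ + (22 - 1*11)/6 = ⅚ + (22 - 11)/6 = ⅚ + (⅙)*11 = ⅚ + 11/6 = 8/3 ≈ 2.6667)
m(W, w) = 2*W (m(W, w) = 1*(2*W) = 2*W)
D(N) = 1
v(S) = 0 (v(S) = (8/3)*0 = 0)
v(D(m(-5, -2)))/149259 = 0/149259 = 0*(1/149259) = 0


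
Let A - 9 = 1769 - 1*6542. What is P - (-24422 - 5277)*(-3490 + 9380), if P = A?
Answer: 174922346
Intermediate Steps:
A = -4764 (A = 9 + (1769 - 1*6542) = 9 + (1769 - 6542) = 9 - 4773 = -4764)
P = -4764
P - (-24422 - 5277)*(-3490 + 9380) = -4764 - (-24422 - 5277)*(-3490 + 9380) = -4764 - (-29699)*5890 = -4764 - 1*(-174927110) = -4764 + 174927110 = 174922346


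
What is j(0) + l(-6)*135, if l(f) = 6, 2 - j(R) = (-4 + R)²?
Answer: 796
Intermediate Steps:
j(R) = 2 - (-4 + R)²
j(0) + l(-6)*135 = (2 - (-4 + 0)²) + 6*135 = (2 - 1*(-4)²) + 810 = (2 - 1*16) + 810 = (2 - 16) + 810 = -14 + 810 = 796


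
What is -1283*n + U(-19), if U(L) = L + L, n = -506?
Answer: 649160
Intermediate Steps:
U(L) = 2*L
-1283*n + U(-19) = -1283*(-506) + 2*(-19) = 649198 - 38 = 649160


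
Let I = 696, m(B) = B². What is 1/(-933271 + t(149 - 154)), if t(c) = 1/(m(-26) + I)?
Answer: -1372/1280447811 ≈ -1.0715e-6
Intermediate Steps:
t(c) = 1/1372 (t(c) = 1/((-26)² + 696) = 1/(676 + 696) = 1/1372)
1/(-933271 + t(149 - 154)) = 1/(-933271 + 1/1372) = 1/(-1280447811/1372) = -1372/1280447811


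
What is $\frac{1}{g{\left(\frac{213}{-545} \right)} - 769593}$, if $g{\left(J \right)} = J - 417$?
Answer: $- \frac{545}{419655663} \approx -1.2987 \cdot 10^{-6}$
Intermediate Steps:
$g{\left(J \right)} = -417 + J$ ($g{\left(J \right)} = J - 417 = -417 + J$)
$\frac{1}{g{\left(\frac{213}{-545} \right)} - 769593} = \frac{1}{\left(-417 + \frac{213}{-545}\right) - 769593} = \frac{1}{\left(-417 + 213 \left(- \frac{1}{545}\right)\right) - 769593} = \frac{1}{\left(-417 - \frac{213}{545}\right) - 769593} = \frac{1}{- \frac{227478}{545} - 769593} = \frac{1}{- \frac{419655663}{545}} = - \frac{545}{419655663}$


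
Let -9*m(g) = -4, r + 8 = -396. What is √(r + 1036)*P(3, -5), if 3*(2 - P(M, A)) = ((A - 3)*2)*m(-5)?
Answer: 236*√158/27 ≈ 109.87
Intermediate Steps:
r = -404 (r = -8 - 396 = -404)
m(g) = 4/9 (m(g) = -⅑*(-4) = 4/9)
P(M, A) = 26/9 - 8*A/27 (P(M, A) = 2 - (A - 3)*2*4/(3*9) = 2 - (-3 + A)*2*4/(3*9) = 2 - (-6 + 2*A)*4/(3*9) = 2 - (-8/3 + 8*A/9)/3 = 2 + (8/9 - 8*A/27) = 26/9 - 8*A/27)
√(r + 1036)*P(3, -5) = √(-404 + 1036)*(26/9 - 8/27*(-5)) = √632*(26/9 + 40/27) = (2*√158)*(118/27) = 236*√158/27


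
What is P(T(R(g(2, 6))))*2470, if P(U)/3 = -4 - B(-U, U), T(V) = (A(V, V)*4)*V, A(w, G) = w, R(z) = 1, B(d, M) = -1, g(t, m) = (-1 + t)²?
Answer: -22230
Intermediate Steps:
T(V) = 4*V² (T(V) = (V*4)*V = (4*V)*V = 4*V²)
P(U) = -9 (P(U) = 3*(-4 - 1*(-1)) = 3*(-4 + 1) = 3*(-3) = -9)
P(T(R(g(2, 6))))*2470 = -9*2470 = -22230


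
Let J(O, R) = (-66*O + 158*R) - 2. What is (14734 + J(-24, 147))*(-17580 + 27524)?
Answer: 393205648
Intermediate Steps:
J(O, R) = -2 - 66*O + 158*R
(14734 + J(-24, 147))*(-17580 + 27524) = (14734 + (-2 - 66*(-24) + 158*147))*(-17580 + 27524) = (14734 + (-2 + 1584 + 23226))*9944 = (14734 + 24808)*9944 = 39542*9944 = 393205648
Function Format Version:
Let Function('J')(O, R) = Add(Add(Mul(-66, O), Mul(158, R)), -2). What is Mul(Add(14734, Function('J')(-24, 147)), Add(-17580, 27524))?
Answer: 393205648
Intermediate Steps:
Function('J')(O, R) = Add(-2, Mul(-66, O), Mul(158, R))
Mul(Add(14734, Function('J')(-24, 147)), Add(-17580, 27524)) = Mul(Add(14734, Add(-2, Mul(-66, -24), Mul(158, 147))), Add(-17580, 27524)) = Mul(Add(14734, Add(-2, 1584, 23226)), 9944) = Mul(Add(14734, 24808), 9944) = Mul(39542, 9944) = 393205648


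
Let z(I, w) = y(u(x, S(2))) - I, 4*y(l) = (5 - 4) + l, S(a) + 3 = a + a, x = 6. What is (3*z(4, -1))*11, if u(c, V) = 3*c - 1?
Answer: 33/2 ≈ 16.500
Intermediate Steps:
S(a) = -3 + 2*a (S(a) = -3 + (a + a) = -3 + 2*a)
u(c, V) = -1 + 3*c
y(l) = 1/4 + l/4 (y(l) = ((5 - 4) + l)/4 = (1 + l)/4 = 1/4 + l/4)
z(I, w) = 9/2 - I (z(I, w) = (1/4 + (-1 + 3*6)/4) - I = (1/4 + (-1 + 18)/4) - I = (1/4 + (1/4)*17) - I = (1/4 + 17/4) - I = 9/2 - I)
(3*z(4, -1))*11 = (3*(9/2 - 1*4))*11 = (3*(9/2 - 4))*11 = (3*(1/2))*11 = (3/2)*11 = 33/2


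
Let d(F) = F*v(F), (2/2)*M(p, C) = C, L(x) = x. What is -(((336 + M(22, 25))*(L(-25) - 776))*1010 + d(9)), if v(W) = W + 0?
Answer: 292052529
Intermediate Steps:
M(p, C) = C
v(W) = W
d(F) = F**2 (d(F) = F*F = F**2)
-(((336 + M(22, 25))*(L(-25) - 776))*1010 + d(9)) = -(((336 + 25)*(-25 - 776))*1010 + 9**2) = -((361*(-801))*1010 + 81) = -(-289161*1010 + 81) = -(-292052610 + 81) = -1*(-292052529) = 292052529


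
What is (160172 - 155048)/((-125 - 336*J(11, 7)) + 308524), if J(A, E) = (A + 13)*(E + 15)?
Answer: 732/18713 ≈ 0.039117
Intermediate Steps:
J(A, E) = (13 + A)*(15 + E)
(160172 - 155048)/((-125 - 336*J(11, 7)) + 308524) = (160172 - 155048)/((-125 - 336*(195 + 13*7 + 15*11 + 11*7)) + 308524) = 5124/((-125 - 336*(195 + 91 + 165 + 77)) + 308524) = 5124/((-125 - 336*528) + 308524) = 5124/((-125 - 177408) + 308524) = 5124/(-177533 + 308524) = 5124/130991 = 5124*(1/130991) = 732/18713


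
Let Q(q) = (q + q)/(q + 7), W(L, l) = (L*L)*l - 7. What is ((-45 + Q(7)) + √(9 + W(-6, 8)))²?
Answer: (-44 + √290)² ≈ 727.41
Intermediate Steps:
W(L, l) = -7 + l*L² (W(L, l) = L²*l - 7 = l*L² - 7 = -7 + l*L²)
Q(q) = 2*q/(7 + q) (Q(q) = (2*q)/(7 + q) = 2*q/(7 + q))
((-45 + Q(7)) + √(9 + W(-6, 8)))² = ((-45 + 2*7/(7 + 7)) + √(9 + (-7 + 8*(-6)²)))² = ((-45 + 2*7/14) + √(9 + (-7 + 8*36)))² = ((-45 + 2*7*(1/14)) + √(9 + (-7 + 288)))² = ((-45 + 1) + √(9 + 281))² = (-44 + √290)²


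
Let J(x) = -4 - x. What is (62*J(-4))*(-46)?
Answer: 0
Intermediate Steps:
(62*J(-4))*(-46) = (62*(-4 - 1*(-4)))*(-46) = (62*(-4 + 4))*(-46) = (62*0)*(-46) = 0*(-46) = 0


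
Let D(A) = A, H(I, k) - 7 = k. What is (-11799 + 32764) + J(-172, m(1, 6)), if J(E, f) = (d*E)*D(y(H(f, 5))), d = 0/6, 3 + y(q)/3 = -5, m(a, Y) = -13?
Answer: 20965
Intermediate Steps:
H(I, k) = 7 + k
y(q) = -24 (y(q) = -9 + 3*(-5) = -9 - 15 = -24)
d = 0 (d = 0*(1/6) = 0)
J(E, f) = 0 (J(E, f) = (0*E)*(-24) = 0*(-24) = 0)
(-11799 + 32764) + J(-172, m(1, 6)) = (-11799 + 32764) + 0 = 20965 + 0 = 20965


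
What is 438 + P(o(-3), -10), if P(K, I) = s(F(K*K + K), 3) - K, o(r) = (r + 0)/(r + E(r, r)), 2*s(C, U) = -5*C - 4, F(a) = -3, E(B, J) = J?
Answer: 443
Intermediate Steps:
s(C, U) = -2 - 5*C/2 (s(C, U) = (-5*C - 4)/2 = (-4 - 5*C)/2 = -2 - 5*C/2)
o(r) = ½ (o(r) = (r + 0)/(r + r) = r/((2*r)) = r*(1/(2*r)) = ½)
P(K, I) = 11/2 - K (P(K, I) = (-2 - 5/2*(-3)) - K = (-2 + 15/2) - K = 11/2 - K)
438 + P(o(-3), -10) = 438 + (11/2 - 1*½) = 438 + (11/2 - ½) = 438 + 5 = 443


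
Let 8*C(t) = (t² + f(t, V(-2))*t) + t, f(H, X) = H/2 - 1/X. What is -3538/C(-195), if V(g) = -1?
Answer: -56608/113295 ≈ -0.49965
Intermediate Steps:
f(H, X) = H/2 - 1/X (f(H, X) = H*(½) - 1/X = H/2 - 1/X)
C(t) = t/8 + t²/8 + t*(1 + t/2)/8 (C(t) = ((t² + (t/2 - 1/(-1))*t) + t)/8 = ((t² + (t/2 - 1*(-1))*t) + t)/8 = ((t² + (t/2 + 1)*t) + t)/8 = ((t² + (1 + t/2)*t) + t)/8 = ((t² + t*(1 + t/2)) + t)/8 = (t + t² + t*(1 + t/2))/8 = t/8 + t²/8 + t*(1 + t/2)/8)
-3538/C(-195) = -3538*(-16/(195*(4 + 3*(-195)))) = -3538*(-16/(195*(4 - 585))) = -3538/((1/16)*(-195)*(-581)) = -3538/113295/16 = -3538*16/113295 = -56608/113295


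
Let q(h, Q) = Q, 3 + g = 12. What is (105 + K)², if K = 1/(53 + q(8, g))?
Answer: 42393121/3844 ≈ 11028.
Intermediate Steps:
g = 9 (g = -3 + 12 = 9)
K = 1/62 (K = 1/(53 + 9) = 1/62 ≈ 0.016129)
(105 + K)² = (105 + 1/62)² = (6511/62)² = 42393121/3844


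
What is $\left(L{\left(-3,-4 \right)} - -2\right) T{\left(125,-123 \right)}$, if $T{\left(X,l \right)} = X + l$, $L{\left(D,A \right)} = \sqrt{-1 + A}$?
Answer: $4 + 2 i \sqrt{5} \approx 4.0 + 4.4721 i$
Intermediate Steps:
$\left(L{\left(-3,-4 \right)} - -2\right) T{\left(125,-123 \right)} = \left(\sqrt{-1 - 4} - -2\right) \left(125 - 123\right) = \left(\sqrt{-5} + 2\right) 2 = \left(i \sqrt{5} + 2\right) 2 = \left(2 + i \sqrt{5}\right) 2 = 4 + 2 i \sqrt{5}$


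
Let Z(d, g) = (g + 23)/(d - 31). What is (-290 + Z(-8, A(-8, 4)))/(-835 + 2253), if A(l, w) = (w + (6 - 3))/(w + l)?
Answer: -45325/221208 ≈ -0.20490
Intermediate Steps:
A(l, w) = (3 + w)/(l + w) (A(l, w) = (w + 3)/(l + w) = (3 + w)/(l + w))
Z(d, g) = (23 + g)/(-31 + d)
(-290 + Z(-8, A(-8, 4)))/(-835 + 2253) = (-290 + (23 + (3 + 4)/(-8 + 4))/(-31 - 8))/(-835 + 2253) = (-290 + (23 + 7/(-4))/(-39))/1418 = (-290 - (23 - ¼*7)/39)*(1/1418) = (-290 - (23 - 7/4)/39)*(1/1418) = (-290 - 1/39*85/4)*(1/1418) = (-290 - 85/156)*(1/1418) = -45325/156*1/1418 = -45325/221208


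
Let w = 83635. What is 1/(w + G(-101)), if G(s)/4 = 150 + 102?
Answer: 1/84643 ≈ 1.1814e-5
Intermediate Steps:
G(s) = 1008 (G(s) = 4*(150 + 102) = 4*252 = 1008)
1/(w + G(-101)) = 1/(83635 + 1008) = 1/84643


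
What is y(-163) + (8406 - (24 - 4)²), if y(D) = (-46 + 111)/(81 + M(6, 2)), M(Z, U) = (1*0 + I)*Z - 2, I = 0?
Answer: 632539/79 ≈ 8006.8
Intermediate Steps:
M(Z, U) = -2 (M(Z, U) = (1*0 + 0)*Z - 2 = (0 + 0)*Z - 2 = 0*Z - 2 = 0 - 2 = -2)
y(D) = 65/79 (y(D) = (-46 + 111)/(81 - 2) = 65/79)
y(-163) + (8406 - (24 - 4)²) = 65/79 + (8406 - (24 - 4)²) = 65/79 + (8406 - 1*20²) = 65/79 + (8406 - 1*400) = 65/79 + (8406 - 400) = 65/79 + 8006 = 632539/79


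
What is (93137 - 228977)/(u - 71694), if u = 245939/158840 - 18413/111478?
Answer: 1202670682118400/634736516361979 ≈ 1.8948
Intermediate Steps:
u = 12246033461/8853582760 (u = 245939*(1/158840) - 18413*1/111478 = 245939/158840 - 18413/111478 = 12246033461/8853582760 ≈ 1.3832)
(93137 - 228977)/(u - 71694) = (93137 - 228977)/(12246033461/8853582760 - 71694) = -135840/(-634736516361979/8853582760) = -135840*(-8853582760/634736516361979) = 1202670682118400/634736516361979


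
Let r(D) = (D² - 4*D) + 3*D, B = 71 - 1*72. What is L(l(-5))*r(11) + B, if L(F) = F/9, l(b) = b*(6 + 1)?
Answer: -3859/9 ≈ -428.78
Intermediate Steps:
l(b) = 7*b (l(b) = b*7 = 7*b)
B = -1 (B = 71 - 72 = -1)
L(F) = F/9 (L(F) = F*(⅑) = F/9)
r(D) = D² - D
L(l(-5))*r(11) + B = ((7*(-5))/9)*(11*(-1 + 11)) - 1 = ((⅑)*(-35))*(11*10) - 1 = -35/9*110 - 1 = -3850/9 - 1 = -3859/9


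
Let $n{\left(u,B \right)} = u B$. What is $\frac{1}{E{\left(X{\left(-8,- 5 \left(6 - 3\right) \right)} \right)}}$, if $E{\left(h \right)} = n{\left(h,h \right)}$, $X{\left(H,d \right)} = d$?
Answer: $\frac{1}{225} \approx 0.0044444$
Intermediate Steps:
$n{\left(u,B \right)} = B u$
$E{\left(h \right)} = h^{2}$ ($E{\left(h \right)} = h h = h^{2}$)
$\frac{1}{E{\left(X{\left(-8,- 5 \left(6 - 3\right) \right)} \right)}} = \frac{1}{\left(- 5 \left(6 - 3\right)\right)^{2}} = \frac{1}{\left(\left(-5\right) 3\right)^{2}} = \frac{1}{\left(-15\right)^{2}} = \frac{1}{225}$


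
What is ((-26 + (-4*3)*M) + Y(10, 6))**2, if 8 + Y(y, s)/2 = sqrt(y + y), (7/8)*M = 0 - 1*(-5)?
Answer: 602996/49 - 6192*sqrt(5)/7 ≈ 10328.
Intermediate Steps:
M = 40/7 (M = 8*(0 - 1*(-5))/7 = 8*(0 + 5)/7 = (8/7)*5 = 40/7 ≈ 5.7143)
Y(y, s) = -16 + 2*sqrt(2)*sqrt(y) (Y(y, s) = -16 + 2*sqrt(y + y) = -16 + 2*sqrt(2*y) = -16 + 2*(sqrt(2)*sqrt(y)) = -16 + 2*sqrt(2)*sqrt(y))
((-26 + (-4*3)*M) + Y(10, 6))**2 = ((-26 - 4*3*(40/7)) + (-16 + 2*sqrt(2)*sqrt(10)))**2 = ((-26 - 12*40/7) + (-16 + 4*sqrt(5)))**2 = ((-26 - 480/7) + (-16 + 4*sqrt(5)))**2 = (-662/7 + (-16 + 4*sqrt(5)))**2 = (-774/7 + 4*sqrt(5))**2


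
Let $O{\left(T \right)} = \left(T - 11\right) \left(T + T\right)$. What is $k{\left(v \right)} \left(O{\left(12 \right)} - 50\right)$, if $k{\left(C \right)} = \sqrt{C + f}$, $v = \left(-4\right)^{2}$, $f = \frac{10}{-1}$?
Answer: $- 26 \sqrt{6} \approx -63.687$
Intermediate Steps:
$f = -10$ ($f = 10 \left(-1\right) = -10$)
$O{\left(T \right)} = 2 T \left(-11 + T\right)$ ($O{\left(T \right)} = \left(-11 + T\right) 2 T = 2 T \left(-11 + T\right)$)
$v = 16$
$k{\left(C \right)} = \sqrt{-10 + C}$ ($k{\left(C \right)} = \sqrt{C - 10} = \sqrt{-10 + C}$)
$k{\left(v \right)} \left(O{\left(12 \right)} - 50\right) = \sqrt{-10 + 16} \left(2 \cdot 12 \left(-11 + 12\right) - 50\right) = \sqrt{6} \left(2 \cdot 12 \cdot 1 - 50\right) = \sqrt{6} \left(24 - 50\right) = \sqrt{6} \left(-26\right) = - 26 \sqrt{6}$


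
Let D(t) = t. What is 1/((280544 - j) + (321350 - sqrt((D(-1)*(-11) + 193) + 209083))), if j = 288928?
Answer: 312966/97947507869 + sqrt(209287)/97947507869 ≈ 3.1999e-6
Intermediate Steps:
1/((280544 - j) + (321350 - sqrt((D(-1)*(-11) + 193) + 209083))) = 1/((280544 - 1*288928) + (321350 - sqrt((-1*(-11) + 193) + 209083))) = 1/((280544 - 288928) + (321350 - sqrt((11 + 193) + 209083))) = 1/(-8384 + (321350 - sqrt(204 + 209083))) = 1/(-8384 + (321350 - sqrt(209287))) = 1/(312966 - sqrt(209287))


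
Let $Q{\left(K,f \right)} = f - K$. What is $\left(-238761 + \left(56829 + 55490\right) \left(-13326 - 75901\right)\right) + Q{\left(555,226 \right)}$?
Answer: $-10022126503$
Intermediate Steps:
$\left(-238761 + \left(56829 + 55490\right) \left(-13326 - 75901\right)\right) + Q{\left(555,226 \right)} = \left(-238761 + \left(56829 + 55490\right) \left(-13326 - 75901\right)\right) + \left(226 - 555\right) = \left(-238761 + 112319 \left(-89227\right)\right) + \left(226 - 555\right) = \left(-238761 - 10021887413\right) - 329 = -10022126174 - 329 = -10022126503$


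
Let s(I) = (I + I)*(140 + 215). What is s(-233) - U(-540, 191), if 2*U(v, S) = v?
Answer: -165160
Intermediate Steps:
s(I) = 710*I (s(I) = (2*I)*355 = 710*I)
U(v, S) = v/2
s(-233) - U(-540, 191) = 710*(-233) - (-540)/2 = -165430 - 1*(-270) = -165430 + 270 = -165160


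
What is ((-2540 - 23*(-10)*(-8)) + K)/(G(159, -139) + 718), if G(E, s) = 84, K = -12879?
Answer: -17259/802 ≈ -21.520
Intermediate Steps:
((-2540 - 23*(-10)*(-8)) + K)/(G(159, -139) + 718) = ((-2540 - 23*(-10)*(-8)) - 12879)/(84 + 718) = ((-2540 - (-230)*(-8)) - 12879)/802 = ((-2540 - 1*1840) - 12879)*(1/802) = ((-2540 - 1840) - 12879)*(1/802) = (-4380 - 12879)*(1/802) = -17259*1/802 = -17259/802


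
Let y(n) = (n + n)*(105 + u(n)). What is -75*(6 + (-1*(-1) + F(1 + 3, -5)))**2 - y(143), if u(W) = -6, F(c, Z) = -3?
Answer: -29514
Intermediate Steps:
y(n) = 198*n (y(n) = (n + n)*(105 - 6) = (2*n)*99 = 198*n)
-75*(6 + (-1*(-1) + F(1 + 3, -5)))**2 - y(143) = -75*(6 + (-1*(-1) - 3))**2 - 198*143 = -75*(6 + (1 - 3))**2 - 1*28314 = -75*(6 - 2)**2 - 28314 = -75*4**2 - 28314 = -75*16 - 28314 = -1200 - 28314 = -29514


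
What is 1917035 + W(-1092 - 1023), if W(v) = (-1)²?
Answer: 1917036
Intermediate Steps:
W(v) = 1
1917035 + W(-1092 - 1023) = 1917035 + 1 = 1917036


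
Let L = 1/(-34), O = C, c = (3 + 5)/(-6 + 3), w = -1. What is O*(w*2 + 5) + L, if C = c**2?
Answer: 2173/102 ≈ 21.304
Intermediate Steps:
c = -8/3 (c = 8/(-3) = 8*(-1/3) = -8/3 ≈ -2.6667)
C = 64/9 (C = (-8/3)**2 = 64/9 ≈ 7.1111)
O = 64/9 ≈ 7.1111
L = -1/34 ≈ -0.029412
O*(w*2 + 5) + L = 64*(-1*2 + 5)/9 - 1/34 = 64*(-2 + 5)/9 - 1/34 = (64/9)*3 - 1/34 = 64/3 - 1/34 = 2173/102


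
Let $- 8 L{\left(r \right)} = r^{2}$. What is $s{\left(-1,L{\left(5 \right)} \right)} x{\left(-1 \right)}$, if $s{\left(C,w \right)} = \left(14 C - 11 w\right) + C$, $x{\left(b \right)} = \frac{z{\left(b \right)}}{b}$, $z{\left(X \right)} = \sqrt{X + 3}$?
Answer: $- \frac{155 \sqrt{2}}{8} \approx -27.4$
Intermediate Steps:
$z{\left(X \right)} = \sqrt{3 + X}$
$x{\left(b \right)} = \frac{\sqrt{3 + b}}{b}$
$L{\left(r \right)} = - \frac{r^{2}}{8}$
$s{\left(C,w \right)} = - 11 w + 15 C$ ($s{\left(C,w \right)} = \left(- 11 w + 14 C\right) + C = - 11 w + 15 C$)
$s{\left(-1,L{\left(5 \right)} \right)} x{\left(-1 \right)} = \left(- 11 \left(- \frac{5^{2}}{8}\right) + 15 \left(-1\right)\right) \frac{\sqrt{3 - 1}}{-1} = \left(- 11 \left(\left(- \frac{1}{8}\right) 25\right) - 15\right) \left(- \sqrt{2}\right) = \left(\left(-11\right) \left(- \frac{25}{8}\right) - 15\right) \left(- \sqrt{2}\right) = \left(\frac{275}{8} - 15\right) \left(- \sqrt{2}\right) = \frac{155 \left(- \sqrt{2}\right)}{8} = - \frac{155 \sqrt{2}}{8}$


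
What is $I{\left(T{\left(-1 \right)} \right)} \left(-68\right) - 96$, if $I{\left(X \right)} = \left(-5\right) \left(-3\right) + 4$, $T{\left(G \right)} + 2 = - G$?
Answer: $-1388$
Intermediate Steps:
$T{\left(G \right)} = -2 - G$
$I{\left(X \right)} = 19$ ($I{\left(X \right)} = 15 + 4 = 19$)
$I{\left(T{\left(-1 \right)} \right)} \left(-68\right) - 96 = 19 \left(-68\right) - 96 = -1292 - 96 = -1388$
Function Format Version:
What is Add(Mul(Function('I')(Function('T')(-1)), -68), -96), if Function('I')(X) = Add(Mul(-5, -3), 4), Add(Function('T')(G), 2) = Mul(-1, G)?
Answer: -1388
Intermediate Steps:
Function('T')(G) = Add(-2, Mul(-1, G))
Function('I')(X) = 19 (Function('I')(X) = Add(15, 4) = 19)
Add(Mul(Function('I')(Function('T')(-1)), -68), -96) = Add(Mul(19, -68), -96) = Add(-1292, -96) = -1388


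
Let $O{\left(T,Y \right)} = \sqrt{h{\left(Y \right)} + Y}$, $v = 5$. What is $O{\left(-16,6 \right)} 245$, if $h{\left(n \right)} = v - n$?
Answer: $245 \sqrt{5} \approx 547.84$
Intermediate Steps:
$h{\left(n \right)} = 5 - n$
$O{\left(T,Y \right)} = \sqrt{5}$ ($O{\left(T,Y \right)} = \sqrt{\left(5 - Y\right) + Y} = \sqrt{5}$)
$O{\left(-16,6 \right)} 245 = \sqrt{5} \cdot 245 = 245 \sqrt{5}$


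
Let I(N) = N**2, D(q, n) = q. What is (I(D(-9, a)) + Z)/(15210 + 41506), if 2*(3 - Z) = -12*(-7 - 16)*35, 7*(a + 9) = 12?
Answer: -2373/28358 ≈ -0.083680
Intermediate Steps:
a = -51/7 (a = -9 + (1/7)*12 = -9 + 12/7 = -51/7 ≈ -7.2857)
Z = -4827 (Z = 3 - (-12*(-7 - 16))*35/2 = 3 - (-12*(-23))*35/2 = 3 - 138*35 = 3 - 1/2*9660 = 3 - 4830 = -4827)
(I(D(-9, a)) + Z)/(15210 + 41506) = ((-9)**2 - 4827)/(15210 + 41506) = (81 - 4827)/56716 = -4746*1/56716 = -2373/28358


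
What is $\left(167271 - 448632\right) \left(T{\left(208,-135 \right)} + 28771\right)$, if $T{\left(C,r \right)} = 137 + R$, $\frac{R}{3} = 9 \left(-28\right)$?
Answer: $-7920874872$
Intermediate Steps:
$R = -756$ ($R = 3 \cdot 9 \left(-28\right) = 3 \left(-252\right) = -756$)
$T{\left(C,r \right)} = -619$ ($T{\left(C,r \right)} = 137 - 756 = -619$)
$\left(167271 - 448632\right) \left(T{\left(208,-135 \right)} + 28771\right) = \left(167271 - 448632\right) \left(-619 + 28771\right) = \left(-281361\right) 28152 = -7920874872$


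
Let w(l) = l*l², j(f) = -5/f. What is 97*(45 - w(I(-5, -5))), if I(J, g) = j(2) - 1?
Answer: 68191/8 ≈ 8523.9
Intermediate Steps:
I(J, g) = -7/2 (I(J, g) = -5/2 - 1 = -7/2)
w(l) = l³
97*(45 - w(I(-5, -5))) = 97*(45 - (-7/2)³) = 97*(45 - 1*(-343/8)) = 97*(45 + 343/8) = 97*(703/8) = 68191/8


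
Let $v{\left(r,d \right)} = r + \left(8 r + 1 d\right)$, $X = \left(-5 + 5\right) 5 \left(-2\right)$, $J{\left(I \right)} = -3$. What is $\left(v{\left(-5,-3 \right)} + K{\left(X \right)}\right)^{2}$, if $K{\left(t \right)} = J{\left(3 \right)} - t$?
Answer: $2601$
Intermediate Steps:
$X = 0$ ($X = 0 \left(-10\right) = 0$)
$v{\left(r,d \right)} = d + 9 r$ ($v{\left(r,d \right)} = r + \left(8 r + d\right) = r + \left(d + 8 r\right) = d + 9 r$)
$K{\left(t \right)} = -3 - t$
$\left(v{\left(-5,-3 \right)} + K{\left(X \right)}\right)^{2} = \left(\left(-3 + 9 \left(-5\right)\right) - 3\right)^{2} = \left(\left(-3 - 45\right) + \left(-3 + 0\right)\right)^{2} = \left(-48 - 3\right)^{2} = \left(-51\right)^{2} = 2601$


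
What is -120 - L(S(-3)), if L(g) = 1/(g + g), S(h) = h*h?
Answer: -2161/18 ≈ -120.06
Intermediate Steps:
S(h) = h²
L(g) = 1/(2*g)
-120 - L(S(-3)) = -120 - 1/(2*((-3)²)) = -120 - 1/(2*9) = -120 - 1*1/18 = -120 - 1/18 = -2161/18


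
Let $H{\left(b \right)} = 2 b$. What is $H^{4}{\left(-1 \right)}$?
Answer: $16$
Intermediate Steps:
$H^{4}{\left(-1 \right)} = \left(2 \left(-1\right)\right)^{4} = \left(-2\right)^{4} = 16$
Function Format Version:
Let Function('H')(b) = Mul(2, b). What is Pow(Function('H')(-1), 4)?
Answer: 16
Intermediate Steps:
Pow(Function('H')(-1), 4) = Pow(Mul(2, -1), 4) = Pow(-2, 4) = 16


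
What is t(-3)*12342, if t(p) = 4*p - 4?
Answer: -197472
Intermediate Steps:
t(p) = -4 + 4*p
t(-3)*12342 = (-4 + 4*(-3))*12342 = (-4 - 12)*12342 = -16*12342 = -197472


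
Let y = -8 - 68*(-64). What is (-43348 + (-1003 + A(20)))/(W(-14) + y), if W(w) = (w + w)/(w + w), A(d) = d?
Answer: -44331/4345 ≈ -10.203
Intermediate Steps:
W(w) = 1 (W(w) = (2*w)/((2*w)) = (2*w)*(1/(2*w)) = 1)
y = 4344 (y = -8 + 4352 = 4344)
(-43348 + (-1003 + A(20)))/(W(-14) + y) = (-43348 + (-1003 + 20))/(1 + 4344) = (-43348 - 983)/4345 = -44331*1/4345 = -44331/4345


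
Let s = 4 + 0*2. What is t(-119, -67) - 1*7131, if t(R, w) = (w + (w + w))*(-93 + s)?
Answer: 10758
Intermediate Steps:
s = 4 (s = 4 + 0 = 4)
t(R, w) = -267*w (t(R, w) = (w + (w + w))*(-93 + 4) = (w + 2*w)*(-89) = (3*w)*(-89) = -267*w)
t(-119, -67) - 1*7131 = -267*(-67) - 1*7131 = 17889 - 7131 = 10758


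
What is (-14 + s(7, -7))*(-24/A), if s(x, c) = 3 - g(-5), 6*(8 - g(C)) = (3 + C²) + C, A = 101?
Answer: 364/101 ≈ 3.6040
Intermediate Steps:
g(C) = 15/2 - C/6 - C²/6 (g(C) = 8 - ((3 + C²) + C)/6 = 8 - (3 + C + C²)/6 = 8 + (-½ - C/6 - C²/6) = 15/2 - C/6 - C²/6)
s(x, c) = -7/6 (s(x, c) = 3 - (15/2 - ⅙*(-5) - ⅙*(-5)²) = 3 - (15/2 + ⅚ - ⅙*25) = 3 - (15/2 + ⅚ - 25/6) = 3 - 1*25/6 = 3 - 25/6 = -7/6)
(-14 + s(7, -7))*(-24/A) = (-14 - 7/6)*(-24/101) = -(-364)/101 = -91/6*(-24/101) = 364/101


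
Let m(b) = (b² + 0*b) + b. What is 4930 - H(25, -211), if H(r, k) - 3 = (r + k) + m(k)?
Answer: -39197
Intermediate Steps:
m(b) = b + b² (m(b) = (b² + 0) + b = b² + b = b + b²)
H(r, k) = 3 + k + r + k*(1 + k) (H(r, k) = 3 + ((r + k) + k*(1 + k)) = 3 + ((k + r) + k*(1 + k)) = 3 + (k + r + k*(1 + k)) = 3 + k + r + k*(1 + k))
4930 - H(25, -211) = 4930 - (3 - 211 + 25 - 211*(1 - 211)) = 4930 - (3 - 211 + 25 - 211*(-210)) = 4930 - (3 - 211 + 25 + 44310) = 4930 - 1*44127 = 4930 - 44127 = -39197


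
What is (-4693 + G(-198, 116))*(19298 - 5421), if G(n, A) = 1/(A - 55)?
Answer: -3972596544/61 ≈ -6.5125e+7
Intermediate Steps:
G(n, A) = 1/(-55 + A)
(-4693 + G(-198, 116))*(19298 - 5421) = (-4693 + 1/(-55 + 116))*(19298 - 5421) = (-4693 + 1/61)*13877 = -286272/61*13877 = -3972596544/61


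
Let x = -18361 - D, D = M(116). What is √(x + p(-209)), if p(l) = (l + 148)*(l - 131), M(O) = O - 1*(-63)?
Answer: 10*√22 ≈ 46.904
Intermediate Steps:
M(O) = 63 + O (M(O) = O + 63 = 63 + O)
D = 179 (D = 63 + 116 = 179)
x = -18540 (x = -18361 - 1*179 = -18361 - 179 = -18540)
p(l) = (-131 + l)*(148 + l) (p(l) = (148 + l)*(-131 + l) = (-131 + l)*(148 + l))
√(x + p(-209)) = √(-18540 + (-19388 + (-209)² + 17*(-209))) = √(-18540 + (-19388 + 43681 - 3553)) = √(-18540 + 20740) = √2200 = 10*√22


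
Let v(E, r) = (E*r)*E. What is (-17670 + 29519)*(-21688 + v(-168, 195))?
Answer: 64956123208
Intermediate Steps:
v(E, r) = r*E**2
(-17670 + 29519)*(-21688 + v(-168, 195)) = (-17670 + 29519)*(-21688 + 195*(-168)**2) = 11849*(-21688 + 195*28224) = 11849*(-21688 + 5503680) = 11849*5481992 = 64956123208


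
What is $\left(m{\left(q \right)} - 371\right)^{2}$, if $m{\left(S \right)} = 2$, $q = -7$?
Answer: $136161$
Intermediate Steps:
$\left(m{\left(q \right)} - 371\right)^{2} = \left(2 - 371\right)^{2} = \left(-369\right)^{2} = 136161$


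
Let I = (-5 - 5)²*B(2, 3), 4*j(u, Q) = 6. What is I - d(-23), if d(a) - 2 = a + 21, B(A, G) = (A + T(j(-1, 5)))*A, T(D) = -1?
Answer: 200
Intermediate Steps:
j(u, Q) = 3/2 (j(u, Q) = (¼)*6 = 3/2)
B(A, G) = A*(-1 + A) (B(A, G) = (A - 1)*A = (-1 + A)*A = A*(-1 + A))
d(a) = 23 + a (d(a) = 2 + (a + 21) = 2 + (21 + a) = 23 + a)
I = 200 (I = (-5 - 5)²*(2*(-1 + 2)) = (-10)²*(2*1) = 100*2 = 200)
I - d(-23) = 200 - (23 - 23) = 200 - 1*0 = 200 + 0 = 200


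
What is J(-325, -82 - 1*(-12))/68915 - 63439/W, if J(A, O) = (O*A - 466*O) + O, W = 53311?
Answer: -40680011/104969359 ≈ -0.38754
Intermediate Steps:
J(A, O) = -465*O + A*O (J(A, O) = (A*O - 466*O) + O = (-466*O + A*O) + O = -465*O + A*O)
J(-325, -82 - 1*(-12))/68915 - 63439/W = ((-82 - 1*(-12))*(-465 - 325))/68915 - 63439/53311 = ((-82 + 12)*(-790))*(1/68915) - 63439*1/53311 = -70*(-790)*(1/68915) - 63439/53311 = 55300*(1/68915) - 63439/53311 = 1580/1969 - 63439/53311 = -40680011/104969359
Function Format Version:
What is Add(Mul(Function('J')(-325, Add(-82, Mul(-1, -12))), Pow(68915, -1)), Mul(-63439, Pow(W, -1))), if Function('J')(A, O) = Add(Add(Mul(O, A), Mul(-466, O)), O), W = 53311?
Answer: Rational(-40680011, 104969359) ≈ -0.38754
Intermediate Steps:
Function('J')(A, O) = Add(Mul(-465, O), Mul(A, O)) (Function('J')(A, O) = Add(Add(Mul(A, O), Mul(-466, O)), O) = Add(Add(Mul(-466, O), Mul(A, O)), O) = Add(Mul(-465, O), Mul(A, O)))
Add(Mul(Function('J')(-325, Add(-82, Mul(-1, -12))), Pow(68915, -1)), Mul(-63439, Pow(W, -1))) = Add(Mul(Mul(Add(-82, Mul(-1, -12)), Add(-465, -325)), Pow(68915, -1)), Mul(-63439, Pow(53311, -1))) = Add(Mul(Mul(Add(-82, 12), -790), Rational(1, 68915)), Mul(-63439, Rational(1, 53311))) = Add(Mul(Mul(-70, -790), Rational(1, 68915)), Rational(-63439, 53311)) = Add(Mul(55300, Rational(1, 68915)), Rational(-63439, 53311)) = Add(Rational(1580, 1969), Rational(-63439, 53311)) = Rational(-40680011, 104969359)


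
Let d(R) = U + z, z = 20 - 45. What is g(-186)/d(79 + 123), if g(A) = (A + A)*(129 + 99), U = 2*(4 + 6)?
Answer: 84816/5 ≈ 16963.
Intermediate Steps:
U = 20 (U = 2*10 = 20)
g(A) = 456*A (g(A) = (2*A)*228 = 456*A)
z = -25
d(R) = -5 (d(R) = 20 - 25 = -5)
g(-186)/d(79 + 123) = (456*(-186))/(-5) = -84816*(-⅕) = 84816/5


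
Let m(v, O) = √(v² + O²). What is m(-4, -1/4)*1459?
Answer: 1459*√257/4 ≈ 5847.4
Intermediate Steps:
m(v, O) = √(O² + v²)
m(-4, -1/4)*1459 = √((-1/4)² + (-4)²)*1459 = √((-1*¼)² + 16)*1459 = √((-¼)² + 16)*1459 = √(1/16 + 16)*1459 = √(257/16)*1459 = (√257/4)*1459 = 1459*√257/4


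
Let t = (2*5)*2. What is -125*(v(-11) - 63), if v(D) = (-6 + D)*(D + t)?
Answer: 27000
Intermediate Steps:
t = 20 (t = 10*2 = 20)
v(D) = (-6 + D)*(20 + D) (v(D) = (-6 + D)*(D + 20) = (-6 + D)*(20 + D))
-125*(v(-11) - 63) = -125*((-120 + (-11)² + 14*(-11)) - 63) = -125*((-120 + 121 - 154) - 63) = -125*(-153 - 63) = -125*(-216) = 27000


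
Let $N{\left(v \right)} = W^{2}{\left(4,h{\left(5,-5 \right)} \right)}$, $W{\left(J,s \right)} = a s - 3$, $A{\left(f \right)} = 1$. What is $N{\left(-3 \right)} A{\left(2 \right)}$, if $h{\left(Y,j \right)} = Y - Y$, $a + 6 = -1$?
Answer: $9$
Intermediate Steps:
$a = -7$ ($a = -6 - 1 = -7$)
$h{\left(Y,j \right)} = 0$
$W{\left(J,s \right)} = -3 - 7 s$ ($W{\left(J,s \right)} = - 7 s - 3 = -3 - 7 s$)
$N{\left(v \right)} = 9$ ($N{\left(v \right)} = \left(-3 - 0\right)^{2} = \left(-3 + 0\right)^{2} = \left(-3\right)^{2} = 9$)
$N{\left(-3 \right)} A{\left(2 \right)} = 9 \cdot 1 = 9$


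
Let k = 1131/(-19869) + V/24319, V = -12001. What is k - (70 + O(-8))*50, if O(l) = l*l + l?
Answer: -1014796493986/161064737 ≈ -6300.5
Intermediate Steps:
O(l) = l + l² (O(l) = l² + l = l + l²)
k = -88650886/161064737 (k = 1131/(-19869) - 12001/24319 = 1131*(-1/19869) - 12001*1/24319 = -377/6623 - 12001/24319 = -88650886/161064737 ≈ -0.55041)
k - (70 + O(-8))*50 = -88650886/161064737 - (70 - 8*(1 - 8))*50 = -88650886/161064737 - (70 - 8*(-7))*50 = -88650886/161064737 - (70 + 56)*50 = -88650886/161064737 - 126*50 = -88650886/161064737 - 1*6300 = -88650886/161064737 - 6300 = -1014796493986/161064737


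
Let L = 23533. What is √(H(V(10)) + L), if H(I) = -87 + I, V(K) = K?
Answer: 4*√1466 ≈ 153.15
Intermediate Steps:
√(H(V(10)) + L) = √((-87 + 10) + 23533) = √(-77 + 23533) = √23456 = 4*√1466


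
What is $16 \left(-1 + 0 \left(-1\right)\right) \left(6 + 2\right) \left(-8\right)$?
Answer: $1024$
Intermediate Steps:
$16 \left(-1 + 0 \left(-1\right)\right) \left(6 + 2\right) \left(-8\right) = 16 \left(-1 + 0\right) 8 \left(-8\right) = 16 \left(\left(-1\right) 8\right) \left(-8\right) = 16 \left(-8\right) \left(-8\right) = \left(-128\right) \left(-8\right) = 1024$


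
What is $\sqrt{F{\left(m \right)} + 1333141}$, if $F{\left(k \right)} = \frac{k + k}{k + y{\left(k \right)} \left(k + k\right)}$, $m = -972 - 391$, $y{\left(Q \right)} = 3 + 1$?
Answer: $\frac{\sqrt{11998271}}{3} \approx 1154.6$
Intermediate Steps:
$y{\left(Q \right)} = 4$
$m = -1363$ ($m = -972 - 391 = -1363$)
$F{\left(k \right)} = \frac{2}{9}$ ($F{\left(k \right)} = \frac{k + k}{k + 4 \left(k + k\right)} = \frac{2 k}{k + 4 \cdot 2 k} = \frac{2 k}{k + 8 k} = \frac{2 k}{9 k} = 2 k \frac{1}{9 k} = \frac{2}{9}$)
$\sqrt{F{\left(m \right)} + 1333141} = \sqrt{\frac{2}{9} + 1333141} = \sqrt{\frac{11998271}{9}} = \frac{\sqrt{11998271}}{3}$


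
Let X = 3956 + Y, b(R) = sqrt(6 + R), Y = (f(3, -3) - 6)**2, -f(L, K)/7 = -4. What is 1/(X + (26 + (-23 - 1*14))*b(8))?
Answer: 2220/9855953 + 11*sqrt(14)/19711906 ≈ 0.00022733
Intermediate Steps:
f(L, K) = 28 (f(L, K) = -7*(-4) = 28)
Y = 484 (Y = (28 - 6)**2 = 22**2 = 484)
X = 4440 (X = 3956 + 484 = 4440)
1/(X + (26 + (-23 - 1*14))*b(8)) = 1/(4440 + (26 + (-23 - 1*14))*sqrt(6 + 8)) = 1/(4440 + (26 + (-23 - 14))*sqrt(14)) = 1/(4440 + (26 - 37)*sqrt(14)) = 1/(4440 - 11*sqrt(14))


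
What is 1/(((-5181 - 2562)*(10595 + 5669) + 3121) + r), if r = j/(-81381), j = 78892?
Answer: -81381/10248230550703 ≈ -7.9410e-9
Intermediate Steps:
r = -78892/81381 (r = 78892/(-81381) = 78892*(-1/81381) = -78892/81381 ≈ -0.96942)
1/(((-5181 - 2562)*(10595 + 5669) + 3121) + r) = 1/(((-5181 - 2562)*(10595 + 5669) + 3121) - 78892/81381) = 1/((-7743*16264 + 3121) - 78892/81381) = 1/((-125932152 + 3121) - 78892/81381) = 1/(-125929031 - 78892/81381) = 1/(-10248230550703/81381) = -81381/10248230550703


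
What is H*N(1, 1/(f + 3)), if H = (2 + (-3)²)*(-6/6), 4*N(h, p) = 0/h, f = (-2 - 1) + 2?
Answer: 0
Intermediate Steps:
f = -1 (f = -3 + 2 = -1)
N(h, p) = 0 (N(h, p) = (0/h)/4 = (¼)*0 = 0)
H = -11 (H = (2 + 9)*(-6*⅙) = 11*(-1) = -11)
H*N(1, 1/(f + 3)) = -11*0 = 0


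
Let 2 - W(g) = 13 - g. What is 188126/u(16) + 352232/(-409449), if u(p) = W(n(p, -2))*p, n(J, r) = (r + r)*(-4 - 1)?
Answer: 12829546861/9826776 ≈ 1305.6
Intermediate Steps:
n(J, r) = -10*r (n(J, r) = (2*r)*(-5) = -10*r)
W(g) = -11 + g (W(g) = 2 - (13 - g) = 2 + (-13 + g) = -11 + g)
u(p) = 9*p (u(p) = (-11 - 10*(-2))*p = (-11 + 20)*p = 9*p)
188126/u(16) + 352232/(-409449) = 188126/((9*16)) + 352232/(-409449) = 188126/144 + 352232*(-1/409449) = 188126*(1/144) - 352232/409449 = 94063/72 - 352232/409449 = 12829546861/9826776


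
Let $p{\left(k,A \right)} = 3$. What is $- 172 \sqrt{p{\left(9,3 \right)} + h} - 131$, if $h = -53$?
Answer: $-131 - 860 i \sqrt{2} \approx -131.0 - 1216.2 i$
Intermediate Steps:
$- 172 \sqrt{p{\left(9,3 \right)} + h} - 131 = - 172 \sqrt{3 - 53} - 131 = - 172 \sqrt{-50} - 131 = - 172 \cdot 5 i \sqrt{2} - 131 = - 860 i \sqrt{2} - 131 = -131 - 860 i \sqrt{2}$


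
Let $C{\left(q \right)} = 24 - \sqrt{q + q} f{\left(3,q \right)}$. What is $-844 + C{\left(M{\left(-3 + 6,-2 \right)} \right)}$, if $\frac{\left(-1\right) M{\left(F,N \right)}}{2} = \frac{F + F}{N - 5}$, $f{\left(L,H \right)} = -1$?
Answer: $-820 + \frac{2 \sqrt{42}}{7} \approx -818.15$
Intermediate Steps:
$M{\left(F,N \right)} = - \frac{4 F}{-5 + N}$ ($M{\left(F,N \right)} = - 2 \frac{F + F}{N - 5} = - 2 \frac{2 F}{-5 + N} = - \frac{4 F}{-5 + N}$)
$C{\left(q \right)} = 24 + \sqrt{2} \sqrt{q}$ ($C{\left(q \right)} = 24 - \sqrt{q + q} \left(-1\right) = 24 - \sqrt{2 q} \left(-1\right) = 24 - \sqrt{2} \sqrt{q} \left(-1\right) = 24 - - \sqrt{2} \sqrt{q} = 24 + \sqrt{2} \sqrt{q}$)
$-844 + C{\left(M{\left(-3 + 6,-2 \right)} \right)} = -844 + \left(24 + \sqrt{2} \sqrt{- \frac{4 \left(-3 + 6\right)}{-5 - 2}}\right) = -844 + \left(24 + \sqrt{2} \sqrt{\left(-4\right) 3 \frac{1}{-7}}\right) = -844 + \left(24 + \sqrt{2} \sqrt{\left(-4\right) 3 \left(- \frac{1}{7}\right)}\right) = -844 + \left(24 + \sqrt{2} \sqrt{\frac{12}{7}}\right) = -844 + \left(24 + \sqrt{2} \frac{2 \sqrt{21}}{7}\right) = -844 + \left(24 + \frac{2 \sqrt{42}}{7}\right) = -820 + \frac{2 \sqrt{42}}{7}$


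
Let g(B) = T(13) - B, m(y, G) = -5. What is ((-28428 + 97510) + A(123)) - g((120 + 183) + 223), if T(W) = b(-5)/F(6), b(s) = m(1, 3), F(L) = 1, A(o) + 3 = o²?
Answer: 84739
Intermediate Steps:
A(o) = -3 + o²
b(s) = -5
T(W) = -5 (T(W) = -5/1 = -5*1 = -5)
g(B) = -5 - B
((-28428 + 97510) + A(123)) - g((120 + 183) + 223) = ((-28428 + 97510) + (-3 + 123²)) - (-5 - ((120 + 183) + 223)) = (69082 + (-3 + 15129)) - (-5 - (303 + 223)) = (69082 + 15126) - (-5 - 1*526) = 84208 - (-5 - 526) = 84208 - 1*(-531) = 84208 + 531 = 84739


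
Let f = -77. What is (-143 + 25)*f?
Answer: 9086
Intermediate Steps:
(-143 + 25)*f = (-143 + 25)*(-77) = -118*(-77) = 9086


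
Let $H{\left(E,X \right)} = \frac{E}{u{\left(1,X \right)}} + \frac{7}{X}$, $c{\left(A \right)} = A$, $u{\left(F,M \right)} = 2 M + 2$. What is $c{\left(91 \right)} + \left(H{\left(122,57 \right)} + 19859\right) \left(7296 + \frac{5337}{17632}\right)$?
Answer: $\frac{2815589569369035}{19430464} \approx 1.4491 \cdot 10^{8}$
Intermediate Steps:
$u{\left(F,M \right)} = 2 + 2 M$
$H{\left(E,X \right)} = \frac{7}{X} + \frac{E}{2 + 2 X}$ ($H{\left(E,X \right)} = \frac{E}{2 + 2 X} + \frac{7}{X} = \frac{7}{X} + \frac{E}{2 + 2 X}$)
$c{\left(91 \right)} + \left(H{\left(122,57 \right)} + 19859\right) \left(7296 + \frac{5337}{17632}\right) = 91 + \left(\frac{14 + 14 \cdot 57 + 122 \cdot 57}{2 \cdot 57 \left(1 + 57\right)} + 19859\right) \left(7296 + \frac{5337}{17632}\right) = 91 + \left(\frac{1}{2} \cdot \frac{1}{57} \cdot \frac{1}{58} \left(14 + 798 + 6954\right) + 19859\right) \left(7296 + 5337 \cdot \frac{1}{17632}\right) = 91 + \left(\frac{1}{2} \cdot \frac{1}{57} \cdot \frac{1}{58} \cdot 7766 + 19859\right) \left(7296 + \frac{5337}{17632}\right) = 91 + \left(\frac{3883}{3306} + 19859\right) \frac{128648409}{17632} = 91 + \frac{65657737}{3306} \cdot \frac{128648409}{17632} = 91 + \frac{2815587801196811}{19430464} = \frac{2815589569369035}{19430464}$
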